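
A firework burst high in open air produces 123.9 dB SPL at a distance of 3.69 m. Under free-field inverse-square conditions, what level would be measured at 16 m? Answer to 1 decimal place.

111.2 dB SPL

For a point source in a free field, ΔL = −20·log₁₀(d₂/d₁).
ΔL = −20·log₁₀(16/3.69) = -12.74 dB, so L₂ = 123.9 + (-12.74) = 111.2 dB SPL.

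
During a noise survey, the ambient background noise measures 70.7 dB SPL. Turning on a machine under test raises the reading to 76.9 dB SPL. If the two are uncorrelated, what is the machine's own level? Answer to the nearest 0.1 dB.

Remove the background by subtracting linear intensities:
L_src = 10·log₁₀(10^(76.9/10) − 10^(70.7/10)) = 10·log₁₀(37230000) = 75.7 dB SPL.

75.7 dB SPL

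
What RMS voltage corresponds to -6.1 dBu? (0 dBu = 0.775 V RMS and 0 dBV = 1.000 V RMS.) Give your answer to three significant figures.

V = 0.775 V × 10^(-6.1/20).
= 0.775 × 0.4955 = 0.384 V.

0.384 V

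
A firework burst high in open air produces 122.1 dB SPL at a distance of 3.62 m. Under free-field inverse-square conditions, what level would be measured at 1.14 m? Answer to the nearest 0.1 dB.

132.1 dB SPL

For a point source in a free field, ΔL = −20·log₁₀(d₂/d₁).
ΔL = −20·log₁₀(1.14/3.62) = 10.04 dB, so L₂ = 122.1 + (10.04) = 132.1 dB SPL.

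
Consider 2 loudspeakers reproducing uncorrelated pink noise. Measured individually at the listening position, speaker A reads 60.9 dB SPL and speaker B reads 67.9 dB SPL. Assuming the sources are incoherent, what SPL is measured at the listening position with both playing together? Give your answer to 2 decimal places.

68.69 dB SPL

Add the sources as powers (linear), then convert back to dB:
L_total = 10·log₁₀(10^(60.9/10) + 10^(67.9/10)) = 10·log₁₀(7396000) = 68.69 dB SPL.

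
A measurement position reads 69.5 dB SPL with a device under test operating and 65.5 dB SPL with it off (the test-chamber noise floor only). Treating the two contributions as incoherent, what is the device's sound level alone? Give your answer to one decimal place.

Remove the background by subtracting linear intensities:
L_src = 10·log₁₀(10^(69.5/10) − 10^(65.5/10)) = 10·log₁₀(5364000) = 67.3 dB SPL.

67.3 dB SPL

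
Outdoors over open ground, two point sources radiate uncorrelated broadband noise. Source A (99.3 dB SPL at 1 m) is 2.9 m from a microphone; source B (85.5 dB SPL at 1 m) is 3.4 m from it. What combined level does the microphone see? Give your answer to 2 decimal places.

At the listener: L_A = 99.3 − 20·log₁₀(2.9) = 90.052 dB; L_B = 85.5 − 20·log₁₀(3.4) = 74.870 dB.
Combined: 10·log₁₀(10^(90.052/10)+10^(74.870/10)) = 90.18 dB SPL.

90.18 dB SPL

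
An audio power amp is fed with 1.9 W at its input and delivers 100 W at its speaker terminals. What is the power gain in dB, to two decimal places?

Power is a power quantity, so gain = 10·log₁₀(P_out/P_in).
10·log₁₀(100/1.9) = 10·log₁₀(52.63) = 17.21 dB.

17.21 dB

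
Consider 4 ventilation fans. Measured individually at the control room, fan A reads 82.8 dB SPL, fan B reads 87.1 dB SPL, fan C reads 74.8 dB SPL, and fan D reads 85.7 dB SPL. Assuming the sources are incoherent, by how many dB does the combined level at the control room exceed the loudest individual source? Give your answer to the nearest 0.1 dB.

Incoherent sources sum as intensities:
L_total = 10·log₁₀(10^(82.8/10) + 10^(87.1/10) + 10^(74.8/10) + 10^(85.7/10)) = 90.43 dB SPL.
Excess over the loudest (87.1 dB): 90.43 − 87.1 = 3.3 dB.

3.3 dB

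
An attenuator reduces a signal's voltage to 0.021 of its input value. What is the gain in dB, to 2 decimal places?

-33.56 dB

Voltage is an amplitude quantity, so gain = 20·log₁₀(V_out/V_in).
20·log₁₀(0.021) = -33.56 dB.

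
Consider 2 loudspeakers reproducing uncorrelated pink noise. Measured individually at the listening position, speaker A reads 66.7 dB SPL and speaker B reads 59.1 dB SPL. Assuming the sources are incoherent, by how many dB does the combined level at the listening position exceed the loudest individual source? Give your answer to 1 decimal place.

Uncorrelated sources add in intensity (power), not in dB.
L_total = 10·log₁₀(10^(66.7/10) + 10^(59.1/10)) = 67.40 dB SPL.
Excess over the loudest (66.7 dB): 67.40 − 66.7 = 0.7 dB.

0.7 dB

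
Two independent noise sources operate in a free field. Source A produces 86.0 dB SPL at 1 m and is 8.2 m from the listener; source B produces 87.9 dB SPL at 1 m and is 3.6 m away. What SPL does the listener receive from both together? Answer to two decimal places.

At the listener: L_A = 86.0 − 20·log₁₀(8.2) = 67.724 dB; L_B = 87.9 − 20·log₁₀(3.6) = 76.774 dB.
Combined: 10·log₁₀(10^(67.724/10)+10^(76.774/10)) = 77.28 dB SPL.

77.28 dB SPL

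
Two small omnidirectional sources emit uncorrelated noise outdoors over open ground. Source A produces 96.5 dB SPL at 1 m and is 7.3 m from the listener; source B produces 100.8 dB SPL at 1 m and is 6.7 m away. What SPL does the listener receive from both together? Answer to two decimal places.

85.46 dB SPL

At the listener: L_A = 96.5 − 20·log₁₀(7.3) = 79.234 dB; L_B = 100.8 − 20·log₁₀(6.7) = 84.279 dB.
Combined: 10·log₁₀(10^(79.234/10)+10^(84.279/10)) = 85.46 dB SPL.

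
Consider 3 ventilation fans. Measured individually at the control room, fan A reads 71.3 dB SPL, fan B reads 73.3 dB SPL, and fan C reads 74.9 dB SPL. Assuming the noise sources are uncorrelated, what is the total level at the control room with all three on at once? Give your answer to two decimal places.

Add the sources as powers (linear), then convert back to dB:
L_total = 10·log₁₀(10^(71.3/10) + 10^(73.3/10) + 10^(74.9/10)) = 10·log₁₀(65770000) = 78.18 dB SPL.

78.18 dB SPL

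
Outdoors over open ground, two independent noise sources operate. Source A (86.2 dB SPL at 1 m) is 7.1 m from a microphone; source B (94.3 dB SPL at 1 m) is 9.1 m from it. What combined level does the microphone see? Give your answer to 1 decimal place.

76.1 dB SPL

At the listener: L_A = 86.2 − 20·log₁₀(7.1) = 69.17 dB; L_B = 94.3 − 20·log₁₀(9.1) = 75.12 dB.
Combined: 10·log₁₀(10^(69.17/10)+10^(75.12/10)) = 76.1 dB SPL.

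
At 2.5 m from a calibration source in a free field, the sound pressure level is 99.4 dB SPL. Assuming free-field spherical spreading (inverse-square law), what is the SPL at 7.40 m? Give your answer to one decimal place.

90.0 dB SPL

For a point source in a free field, ΔL = −20·log₁₀(d₂/d₁).
ΔL = −20·log₁₀(7.40/2.5) = -9.43 dB, so L₂ = 99.4 + (-9.43) = 90.0 dB SPL.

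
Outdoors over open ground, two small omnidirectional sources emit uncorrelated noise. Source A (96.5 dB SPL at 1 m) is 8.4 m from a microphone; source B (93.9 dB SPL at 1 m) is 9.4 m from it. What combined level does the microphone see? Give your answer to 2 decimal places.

At the listener: L_A = 96.5 − 20·log₁₀(8.4) = 78.014 dB; L_B = 93.9 − 20·log₁₀(9.4) = 74.437 dB.
Combined: 10·log₁₀(10^(78.014/10)+10^(74.437/10)) = 79.59 dB SPL.

79.59 dB SPL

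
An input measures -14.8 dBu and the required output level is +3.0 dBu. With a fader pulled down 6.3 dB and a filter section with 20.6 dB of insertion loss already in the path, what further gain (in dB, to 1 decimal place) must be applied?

44.7 dB

The required make-up gain is the shortfall in the dB sum.
G = +3.0 − (-14.8) + 6.3 + 20.6 = 44.7 dB.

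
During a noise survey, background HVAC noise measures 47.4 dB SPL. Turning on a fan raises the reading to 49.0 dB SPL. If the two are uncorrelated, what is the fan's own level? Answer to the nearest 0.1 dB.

Remove the background by subtracting linear intensities:
L_src = 10·log₁₀(10^(49.0/10) − 10^(47.4/10)) = 10·log₁₀(24480) = 43.9 dB SPL.

43.9 dB SPL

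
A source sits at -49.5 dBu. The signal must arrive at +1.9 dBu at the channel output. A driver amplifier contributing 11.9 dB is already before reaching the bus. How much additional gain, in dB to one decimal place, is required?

39.5 dB

The required make-up gain is the shortfall in the dB sum.
G = +1.9 − (-49.5) − 11.9 = 39.5 dB.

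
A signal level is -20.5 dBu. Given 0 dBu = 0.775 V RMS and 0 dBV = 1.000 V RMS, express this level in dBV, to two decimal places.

-22.71 dBV

The offset between the scales is 20·log₁₀(0.775/1.000) = −2.214 dB.
So dBV = -20.5 − 2.214 = -22.71 dBV.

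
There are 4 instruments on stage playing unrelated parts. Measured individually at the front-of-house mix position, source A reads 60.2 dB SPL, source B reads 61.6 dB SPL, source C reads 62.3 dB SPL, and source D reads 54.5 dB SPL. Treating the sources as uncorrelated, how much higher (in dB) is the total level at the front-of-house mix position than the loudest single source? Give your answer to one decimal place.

4.2 dB

Uncorrelated sources add in intensity (power), not in dB.
L_total = 10·log₁₀(10^(60.2/10) + 10^(61.6/10) + 10^(62.3/10) + 10^(54.5/10)) = 66.51 dB SPL.
Excess over the loudest (62.3 dB): 66.51 − 62.3 = 4.2 dB.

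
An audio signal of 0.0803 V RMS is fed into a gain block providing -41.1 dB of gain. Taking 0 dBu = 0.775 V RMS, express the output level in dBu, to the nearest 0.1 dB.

Input level: 20·log₁₀(0.0803/0.775) = -19.69 dBu.
Output: -19.69 − 41.1 = -60.8 dBu.

-60.8 dBu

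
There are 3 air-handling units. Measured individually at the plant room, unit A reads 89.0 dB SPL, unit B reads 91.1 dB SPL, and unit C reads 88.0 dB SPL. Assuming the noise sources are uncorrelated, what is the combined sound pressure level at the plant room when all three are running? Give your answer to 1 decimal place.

94.3 dB SPL

Uncorrelated sources add in intensity (power), not in dB.
L_total = 10·log₁₀(10^(89.0/10) + 10^(91.1/10) + 10^(88.0/10)) = 10·log₁₀(2714000000) = 94.3 dB SPL.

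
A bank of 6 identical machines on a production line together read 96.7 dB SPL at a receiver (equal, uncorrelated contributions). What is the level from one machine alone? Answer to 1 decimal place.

88.9 dB SPL

6 equal incoherent sources add 10·log₁₀(6) = 7.78 dB over one source.
L_one = 96.7 − 7.78 = 88.9 dB SPL.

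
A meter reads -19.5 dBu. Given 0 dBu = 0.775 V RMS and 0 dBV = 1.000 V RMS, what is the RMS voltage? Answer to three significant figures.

V = 0.775 V × 10^(-19.5/20).
= 0.775 × 0.1059 = 0.0821 V.

0.0821 V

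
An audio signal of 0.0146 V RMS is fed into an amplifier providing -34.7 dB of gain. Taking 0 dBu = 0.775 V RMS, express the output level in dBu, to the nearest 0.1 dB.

Input level: 20·log₁₀(0.0146/0.775) = -34.50 dBu.
Output: -34.50 − 34.7 = -69.2 dBu.

-69.2 dBu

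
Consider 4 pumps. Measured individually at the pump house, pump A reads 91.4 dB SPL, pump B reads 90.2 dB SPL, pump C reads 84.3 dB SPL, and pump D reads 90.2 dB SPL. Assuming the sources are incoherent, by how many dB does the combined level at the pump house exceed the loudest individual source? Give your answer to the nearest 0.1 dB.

4.3 dB

Incoherent sources sum as intensities:
L_total = 10·log₁₀(10^(91.4/10) + 10^(90.2/10) + 10^(84.3/10) + 10^(90.2/10)) = 95.73 dB SPL.
Excess over the loudest (91.4 dB): 95.73 − 91.4 = 4.3 dB.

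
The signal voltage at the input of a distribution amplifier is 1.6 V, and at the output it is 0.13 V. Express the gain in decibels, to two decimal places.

-21.80 dB

Voltage is an amplitude quantity, so gain = 20·log₁₀(V_out/V_in).
20·log₁₀(0.13/1.6) = 20·log₁₀(0.08125) = -21.80 dB.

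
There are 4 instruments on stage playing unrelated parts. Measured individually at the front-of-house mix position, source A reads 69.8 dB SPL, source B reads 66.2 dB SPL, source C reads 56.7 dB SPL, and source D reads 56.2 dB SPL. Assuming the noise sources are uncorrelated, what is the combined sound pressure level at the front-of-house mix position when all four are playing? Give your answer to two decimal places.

71.64 dB SPL

Incoherent sources sum as intensities:
L_total = 10·log₁₀(10^(69.8/10) + 10^(66.2/10) + 10^(56.7/10) + 10^(56.2/10)) = 10·log₁₀(14600000) = 71.64 dB SPL.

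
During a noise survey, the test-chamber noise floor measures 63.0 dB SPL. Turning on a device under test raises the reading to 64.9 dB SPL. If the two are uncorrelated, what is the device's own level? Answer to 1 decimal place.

Subtract intensities: L_src = 10·log₁₀(10^(L_total/10) − 10^(L_bg/10)).
L_src = 10·log₁₀(10^(64.9/10) − 10^(63.0/10)) = 10·log₁₀(1095000) = 60.4 dB SPL.

60.4 dB SPL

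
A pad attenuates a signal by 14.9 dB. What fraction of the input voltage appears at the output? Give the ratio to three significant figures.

0.180

Voltage ratio = 10^(dB/20).
10^(-14.9/20) = 10^(-0.7450) = 0.180.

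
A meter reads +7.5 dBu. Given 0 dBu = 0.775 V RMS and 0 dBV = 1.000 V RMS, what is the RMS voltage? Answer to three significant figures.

1.84 V

V = 0.775 V × 10^(+7.5/20).
= 0.775 × 2.371 = 1.84 V.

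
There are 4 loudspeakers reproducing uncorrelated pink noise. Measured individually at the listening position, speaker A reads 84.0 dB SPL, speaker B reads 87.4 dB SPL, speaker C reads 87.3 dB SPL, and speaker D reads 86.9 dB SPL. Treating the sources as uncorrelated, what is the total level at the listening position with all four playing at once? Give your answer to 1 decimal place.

92.6 dB SPL

Add the sources as powers (linear), then convert back to dB:
L_total = 10·log₁₀(10^(84.0/10) + 10^(87.4/10) + 10^(87.3/10) + 10^(86.9/10)) = 10·log₁₀(1828000000) = 92.6 dB SPL.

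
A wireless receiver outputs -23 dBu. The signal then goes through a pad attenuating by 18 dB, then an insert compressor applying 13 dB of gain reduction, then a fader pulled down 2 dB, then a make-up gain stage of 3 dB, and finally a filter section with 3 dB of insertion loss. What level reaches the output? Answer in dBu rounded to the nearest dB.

-56 dBu

In dB, series stages simply add:
-23 − 18 − 13 − 2 + 3 − 3 = -56 dBu.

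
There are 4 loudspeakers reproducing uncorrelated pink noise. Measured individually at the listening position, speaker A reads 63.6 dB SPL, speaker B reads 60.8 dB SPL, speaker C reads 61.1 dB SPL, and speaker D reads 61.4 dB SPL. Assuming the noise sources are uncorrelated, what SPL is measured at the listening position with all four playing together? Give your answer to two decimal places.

67.90 dB SPL

Incoherent sources sum as intensities:
L_total = 10·log₁₀(10^(63.6/10) + 10^(60.8/10) + 10^(61.1/10) + 10^(61.4/10)) = 10·log₁₀(6162000) = 67.90 dB SPL.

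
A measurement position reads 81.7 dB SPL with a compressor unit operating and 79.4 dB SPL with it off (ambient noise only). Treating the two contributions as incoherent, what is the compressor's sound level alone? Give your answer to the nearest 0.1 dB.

77.8 dB SPL

Remove the background by subtracting linear intensities:
L_src = 10·log₁₀(10^(81.7/10) − 10^(79.4/10)) = 10·log₁₀(60810000) = 77.8 dB SPL.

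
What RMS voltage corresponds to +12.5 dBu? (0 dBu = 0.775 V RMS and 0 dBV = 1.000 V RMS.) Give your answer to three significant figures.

3.27 V

V = 0.775 V × 10^(+12.5/20).
= 0.775 × 4.217 = 3.27 V.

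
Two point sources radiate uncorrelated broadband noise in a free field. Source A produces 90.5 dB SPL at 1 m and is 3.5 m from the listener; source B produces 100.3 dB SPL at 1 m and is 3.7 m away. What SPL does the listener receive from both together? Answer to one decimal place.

89.4 dB SPL

At the listener: L_A = 90.5 − 20·log₁₀(3.5) = 79.62 dB; L_B = 100.3 − 20·log₁₀(3.7) = 88.94 dB.
Combined: 10·log₁₀(10^(79.62/10)+10^(88.94/10)) = 89.4 dB SPL.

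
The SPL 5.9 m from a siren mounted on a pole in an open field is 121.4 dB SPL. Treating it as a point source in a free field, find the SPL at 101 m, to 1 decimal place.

Inverse-square spreading gives ΔL = −20·log₁₀(d₂/d₁).
ΔL = −20·log₁₀(101/5.9) = -24.67 dB, so L₂ = 121.4 + (-24.67) = 96.7 dB SPL.

96.7 dB SPL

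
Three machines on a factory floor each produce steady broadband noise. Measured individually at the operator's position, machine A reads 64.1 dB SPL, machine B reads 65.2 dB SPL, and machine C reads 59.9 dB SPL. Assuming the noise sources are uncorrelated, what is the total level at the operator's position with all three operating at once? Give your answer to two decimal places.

68.36 dB SPL

Add the sources as powers (linear), then convert back to dB:
L_total = 10·log₁₀(10^(64.1/10) + 10^(65.2/10) + 10^(59.9/10)) = 10·log₁₀(6859000) = 68.36 dB SPL.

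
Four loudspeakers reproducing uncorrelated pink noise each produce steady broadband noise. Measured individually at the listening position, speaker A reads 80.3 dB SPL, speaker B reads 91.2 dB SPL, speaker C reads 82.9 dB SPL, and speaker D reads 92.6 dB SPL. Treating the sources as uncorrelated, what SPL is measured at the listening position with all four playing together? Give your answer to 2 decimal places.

95.37 dB SPL

Incoherent sources sum as intensities:
L_total = 10·log₁₀(10^(80.3/10) + 10^(91.2/10) + 10^(82.9/10) + 10^(92.6/10)) = 10·log₁₀(3440000000) = 95.37 dB SPL.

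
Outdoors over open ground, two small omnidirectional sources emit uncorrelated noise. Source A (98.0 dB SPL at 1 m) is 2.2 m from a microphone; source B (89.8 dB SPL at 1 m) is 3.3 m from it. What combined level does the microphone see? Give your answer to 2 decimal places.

91.43 dB SPL

At the listener: L_A = 98.0 − 20·log₁₀(2.2) = 91.152 dB; L_B = 89.8 − 20·log₁₀(3.3) = 79.430 dB.
Combined: 10·log₁₀(10^(91.152/10)+10^(79.430/10)) = 91.43 dB SPL.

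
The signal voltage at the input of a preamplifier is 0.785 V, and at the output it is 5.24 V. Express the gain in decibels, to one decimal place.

Voltage ratio → dB uses the 20·log₁₀ form:
20·log₁₀(5.24/0.785) = 20·log₁₀(6.675) = 16.5 dB.

16.5 dB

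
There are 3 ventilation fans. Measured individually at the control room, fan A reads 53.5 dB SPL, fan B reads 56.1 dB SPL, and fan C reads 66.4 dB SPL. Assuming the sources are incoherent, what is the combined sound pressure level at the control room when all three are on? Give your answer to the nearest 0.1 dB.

Uncorrelated sources add in intensity (power), not in dB.
L_total = 10·log₁₀(10^(53.5/10) + 10^(56.1/10) + 10^(66.4/10)) = 10·log₁₀(4996000) = 67.0 dB SPL.

67.0 dB SPL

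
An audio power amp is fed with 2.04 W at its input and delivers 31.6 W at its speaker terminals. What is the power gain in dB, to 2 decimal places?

For a power ratio, dB = 10·log₁₀(P₂/P₁).
10·log₁₀(31.6/2.04) = 10·log₁₀(15.49) = 11.90 dB.

11.90 dB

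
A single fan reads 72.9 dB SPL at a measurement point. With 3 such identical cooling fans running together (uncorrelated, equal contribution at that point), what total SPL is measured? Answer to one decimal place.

77.7 dB SPL

3 equal incoherent sources raise the level by 10·log₁₀(3) = 4.77 dB.
L_total = 72.9 + 4.77 = 77.7 dB SPL.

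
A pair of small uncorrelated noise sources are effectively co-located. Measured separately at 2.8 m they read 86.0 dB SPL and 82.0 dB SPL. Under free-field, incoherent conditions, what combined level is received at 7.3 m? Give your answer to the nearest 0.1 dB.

79.1 dB SPL

Combined at 2.8 m: 10·log₁₀(10^(86.0/10)+10^(82.0/10)) = 87.46 dB SPL.
Then apply −20·log₁₀(7.3/2.8) = -8.32 dB → 79.1 dB SPL.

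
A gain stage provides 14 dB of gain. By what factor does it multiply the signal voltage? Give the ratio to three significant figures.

Voltage ratio = 10^(dB/20).
10^(14/20) = 10^(0.7000) = 5.01.

5.01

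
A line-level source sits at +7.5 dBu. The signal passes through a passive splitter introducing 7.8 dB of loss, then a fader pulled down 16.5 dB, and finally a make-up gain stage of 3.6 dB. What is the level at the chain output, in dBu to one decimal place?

In dB, series stages simply add:
+7.5 − 7.8 − 16.5 + 3.6 = -13.2 dBu.

-13.2 dBu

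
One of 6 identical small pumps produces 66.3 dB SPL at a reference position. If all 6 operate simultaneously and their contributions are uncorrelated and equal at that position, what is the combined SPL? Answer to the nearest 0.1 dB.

74.1 dB SPL

6 equal incoherent sources raise the level by 10·log₁₀(6) = 7.78 dB.
L_total = 66.3 + 7.78 = 74.1 dB SPL.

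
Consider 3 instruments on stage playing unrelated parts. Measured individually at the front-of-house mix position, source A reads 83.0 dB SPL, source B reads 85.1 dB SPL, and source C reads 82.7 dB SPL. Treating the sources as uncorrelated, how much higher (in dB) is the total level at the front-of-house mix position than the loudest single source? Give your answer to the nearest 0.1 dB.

3.4 dB

Uncorrelated sources add in intensity (power), not in dB.
L_total = 10·log₁₀(10^(83.0/10) + 10^(85.1/10) + 10^(82.7/10)) = 88.51 dB SPL.
Excess over the loudest (85.1 dB): 88.51 − 85.1 = 3.4 dB.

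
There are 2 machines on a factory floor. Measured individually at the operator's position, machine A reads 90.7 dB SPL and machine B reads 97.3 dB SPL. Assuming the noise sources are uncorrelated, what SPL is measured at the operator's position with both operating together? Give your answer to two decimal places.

Uncorrelated sources add in intensity (power), not in dB.
L_total = 10·log₁₀(10^(90.7/10) + 10^(97.3/10)) = 10·log₁₀(6545000000) = 98.16 dB SPL.

98.16 dB SPL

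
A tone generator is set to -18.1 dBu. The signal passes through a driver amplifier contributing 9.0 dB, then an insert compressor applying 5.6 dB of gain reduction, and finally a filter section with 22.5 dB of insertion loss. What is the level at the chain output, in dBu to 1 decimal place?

-37.2 dBu

In dB, series stages simply add:
-18.1 + 9.0 − 5.6 − 22.5 = -37.2 dBu.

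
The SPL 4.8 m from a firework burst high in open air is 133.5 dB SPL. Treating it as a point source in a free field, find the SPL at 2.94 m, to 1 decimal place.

137.8 dB SPL

Inverse-square spreading gives ΔL = −20·log₁₀(d₂/d₁).
ΔL = −20·log₁₀(2.94/4.8) = 4.26 dB, so L₂ = 133.5 + (4.26) = 137.8 dB SPL.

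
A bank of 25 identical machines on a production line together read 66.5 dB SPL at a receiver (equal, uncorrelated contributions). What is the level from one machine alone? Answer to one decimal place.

25 equal incoherent sources add 10·log₁₀(25) = 13.98 dB over one source.
L_one = 66.5 − 13.98 = 52.5 dB SPL.

52.5 dB SPL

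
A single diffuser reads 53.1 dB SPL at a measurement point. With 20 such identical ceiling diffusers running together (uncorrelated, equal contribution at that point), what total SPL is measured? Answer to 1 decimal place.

20 equal incoherent sources raise the level by 10·log₁₀(20) = 13.01 dB.
L_total = 53.1 + 13.01 = 66.1 dB SPL.

66.1 dB SPL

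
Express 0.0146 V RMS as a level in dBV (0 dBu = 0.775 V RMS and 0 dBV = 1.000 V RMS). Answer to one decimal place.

dBV = 20·log₁₀(V / 1.000 V).
20·log₁₀(0.0146/1.000) = -36.7 dBV.

-36.7 dBV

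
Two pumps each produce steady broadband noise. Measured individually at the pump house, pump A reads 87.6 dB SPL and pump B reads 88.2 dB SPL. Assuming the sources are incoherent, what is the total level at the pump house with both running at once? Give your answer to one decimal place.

Uncorrelated sources add in intensity (power), not in dB.
L_total = 10·log₁₀(10^(87.6/10) + 10^(88.2/10)) = 10·log₁₀(1236000000) = 90.9 dB SPL.

90.9 dB SPL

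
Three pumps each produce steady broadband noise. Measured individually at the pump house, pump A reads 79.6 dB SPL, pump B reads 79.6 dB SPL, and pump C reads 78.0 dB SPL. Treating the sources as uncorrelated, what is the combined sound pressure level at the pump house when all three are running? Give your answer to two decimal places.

Add the sources as powers (linear), then convert back to dB:
L_total = 10·log₁₀(10^(79.6/10) + 10^(79.6/10) + 10^(78.0/10)) = 10·log₁₀(245500000) = 83.90 dB SPL.

83.90 dB SPL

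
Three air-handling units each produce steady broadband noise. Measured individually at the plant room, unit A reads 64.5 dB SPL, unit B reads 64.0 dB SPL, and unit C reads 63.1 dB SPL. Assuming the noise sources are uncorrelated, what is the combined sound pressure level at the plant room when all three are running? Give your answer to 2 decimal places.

Add the sources as powers (linear), then convert back to dB:
L_total = 10·log₁₀(10^(64.5/10) + 10^(64.0/10) + 10^(63.1/10)) = 10·log₁₀(7372000) = 68.68 dB SPL.

68.68 dB SPL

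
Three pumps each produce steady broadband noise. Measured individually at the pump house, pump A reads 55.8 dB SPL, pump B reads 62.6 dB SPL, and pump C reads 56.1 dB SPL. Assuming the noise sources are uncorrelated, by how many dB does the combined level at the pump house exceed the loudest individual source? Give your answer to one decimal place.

Add the sources as powers (linear), then convert back to dB:
L_total = 10·log₁₀(10^(55.8/10) + 10^(62.6/10) + 10^(56.1/10)) = 64.16 dB SPL.
Excess over the loudest (62.6 dB): 64.16 − 62.6 = 1.6 dB.

1.6 dB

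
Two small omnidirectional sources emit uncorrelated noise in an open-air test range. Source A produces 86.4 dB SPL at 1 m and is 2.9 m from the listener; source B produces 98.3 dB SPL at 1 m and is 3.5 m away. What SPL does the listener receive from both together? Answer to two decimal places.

87.81 dB SPL

At the listener: L_A = 86.4 − 20·log₁₀(2.9) = 77.152 dB; L_B = 98.3 − 20·log₁₀(3.5) = 87.419 dB.
Combined: 10·log₁₀(10^(77.152/10)+10^(87.419/10)) = 87.81 dB SPL.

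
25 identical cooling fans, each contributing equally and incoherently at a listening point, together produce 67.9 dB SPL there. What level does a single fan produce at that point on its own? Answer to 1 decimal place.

25 equal incoherent sources add 10·log₁₀(25) = 13.98 dB over one source.
L_one = 67.9 − 13.98 = 53.9 dB SPL.

53.9 dB SPL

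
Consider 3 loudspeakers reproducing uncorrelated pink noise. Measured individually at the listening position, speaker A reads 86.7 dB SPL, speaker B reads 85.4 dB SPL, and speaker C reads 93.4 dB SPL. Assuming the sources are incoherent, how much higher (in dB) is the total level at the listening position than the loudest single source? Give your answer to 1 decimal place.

1.4 dB

Add the sources as powers (linear), then convert back to dB:
L_total = 10·log₁₀(10^(86.7/10) + 10^(85.4/10) + 10^(93.4/10)) = 94.77 dB SPL.
Excess over the loudest (93.4 dB): 94.77 − 93.4 = 1.4 dB.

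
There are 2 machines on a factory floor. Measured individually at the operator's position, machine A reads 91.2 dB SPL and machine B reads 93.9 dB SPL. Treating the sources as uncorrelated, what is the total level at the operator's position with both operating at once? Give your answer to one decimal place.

Add the sources as powers (linear), then convert back to dB:
L_total = 10·log₁₀(10^(91.2/10) + 10^(93.9/10)) = 10·log₁₀(3773000000) = 95.8 dB SPL.

95.8 dB SPL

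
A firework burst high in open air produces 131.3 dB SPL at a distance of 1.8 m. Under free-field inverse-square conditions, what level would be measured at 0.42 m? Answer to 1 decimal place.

143.9 dB SPL

Free-field point source: level drops by 20·log₁₀ of the distance ratio.
ΔL = −20·log₁₀(0.42/1.8) = 12.64 dB, so L₂ = 131.3 + (12.64) = 143.9 dB SPL.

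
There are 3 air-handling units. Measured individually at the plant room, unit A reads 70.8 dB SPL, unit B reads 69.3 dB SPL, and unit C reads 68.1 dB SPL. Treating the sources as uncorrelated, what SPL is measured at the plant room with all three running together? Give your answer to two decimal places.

74.31 dB SPL

Incoherent sources sum as intensities:
L_total = 10·log₁₀(10^(70.8/10) + 10^(69.3/10) + 10^(68.1/10)) = 10·log₁₀(26990000) = 74.31 dB SPL.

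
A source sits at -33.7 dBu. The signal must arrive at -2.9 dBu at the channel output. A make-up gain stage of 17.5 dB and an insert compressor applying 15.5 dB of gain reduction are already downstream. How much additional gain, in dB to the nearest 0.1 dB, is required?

The required make-up gain is the shortfall in the dB sum.
G = -2.9 − (-33.7) − 17.5 + 15.5 = 28.8 dB.

28.8 dB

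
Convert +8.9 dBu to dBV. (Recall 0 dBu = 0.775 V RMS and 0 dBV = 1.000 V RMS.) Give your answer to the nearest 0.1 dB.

+6.7 dBV

The offset between the scales is 20·log₁₀(0.775/1.000) = −2.214 dB.
So dBV = +8.9 − 2.214 = +6.7 dBV.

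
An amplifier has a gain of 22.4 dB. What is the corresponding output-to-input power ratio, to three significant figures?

174

Power ratio = 10^(dB/10).
10^(22.4/10) = 10^(2.240) = 174.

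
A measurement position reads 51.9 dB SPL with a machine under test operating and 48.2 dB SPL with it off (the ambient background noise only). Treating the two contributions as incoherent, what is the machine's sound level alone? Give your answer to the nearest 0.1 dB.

49.5 dB SPL

Remove the background by subtracting linear intensities:
L_src = 10·log₁₀(10^(51.9/10) − 10^(48.2/10)) = 10·log₁₀(88810) = 49.5 dB SPL.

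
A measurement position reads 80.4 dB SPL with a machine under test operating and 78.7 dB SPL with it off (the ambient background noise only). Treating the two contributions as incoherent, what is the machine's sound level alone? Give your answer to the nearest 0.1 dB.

75.5 dB SPL

Subtract intensities: L_src = 10·log₁₀(10^(L_total/10) − 10^(L_bg/10)).
L_src = 10·log₁₀(10^(80.4/10) − 10^(78.7/10)) = 10·log₁₀(35520000) = 75.5 dB SPL.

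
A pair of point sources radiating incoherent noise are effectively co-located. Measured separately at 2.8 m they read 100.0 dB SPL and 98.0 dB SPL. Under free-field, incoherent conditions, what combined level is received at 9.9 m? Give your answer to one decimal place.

Combined at 2.8 m: 10·log₁₀(10^(100.0/10)+10^(98.0/10)) = 102.12 dB SPL.
Then apply −20·log₁₀(9.9/2.8) = -10.97 dB → 91.2 dB SPL.

91.2 dB SPL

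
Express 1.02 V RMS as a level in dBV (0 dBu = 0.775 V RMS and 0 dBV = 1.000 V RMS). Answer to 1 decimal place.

dBV = 20·log₁₀(V / 1.000 V).
20·log₁₀(1.02/1.000) = +0.2 dBV.

+0.2 dBV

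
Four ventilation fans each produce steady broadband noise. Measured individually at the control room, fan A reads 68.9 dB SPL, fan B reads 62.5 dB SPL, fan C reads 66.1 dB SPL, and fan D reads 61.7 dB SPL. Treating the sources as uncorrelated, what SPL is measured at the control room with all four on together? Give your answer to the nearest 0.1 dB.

Add the sources as powers (linear), then convert back to dB:
L_total = 10·log₁₀(10^(68.9/10) + 10^(62.5/10) + 10^(66.1/10) + 10^(61.7/10)) = 10·log₁₀(15090000) = 71.8 dB SPL.

71.8 dB SPL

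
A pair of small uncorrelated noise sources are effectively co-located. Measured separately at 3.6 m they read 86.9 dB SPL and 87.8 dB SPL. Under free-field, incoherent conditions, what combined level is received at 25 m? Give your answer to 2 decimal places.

73.55 dB SPL

Combined at 3.6 m: 10·log₁₀(10^(86.9/10)+10^(87.8/10)) = 90.384 dB SPL.
Then apply −20·log₁₀(25/3.6) = -16.833 dB → 73.55 dB SPL.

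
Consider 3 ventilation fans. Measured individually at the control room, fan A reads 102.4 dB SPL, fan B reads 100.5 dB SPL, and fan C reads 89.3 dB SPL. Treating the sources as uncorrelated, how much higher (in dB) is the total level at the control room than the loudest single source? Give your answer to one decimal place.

2.3 dB

Uncorrelated sources add in intensity (power), not in dB.
L_total = 10·log₁₀(10^(102.4/10) + 10^(100.5/10) + 10^(89.3/10)) = 104.69 dB SPL.
Excess over the loudest (102.4 dB): 104.69 − 102.4 = 2.3 dB.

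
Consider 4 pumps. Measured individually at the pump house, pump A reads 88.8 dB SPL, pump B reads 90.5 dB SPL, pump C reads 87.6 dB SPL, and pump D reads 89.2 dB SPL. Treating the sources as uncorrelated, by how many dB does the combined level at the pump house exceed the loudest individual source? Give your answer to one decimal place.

Add the sources as powers (linear), then convert back to dB:
L_total = 10·log₁₀(10^(88.8/10) + 10^(90.5/10) + 10^(87.6/10) + 10^(89.2/10)) = 95.17 dB SPL.
Excess over the loudest (90.5 dB): 95.17 − 90.5 = 4.7 dB.

4.7 dB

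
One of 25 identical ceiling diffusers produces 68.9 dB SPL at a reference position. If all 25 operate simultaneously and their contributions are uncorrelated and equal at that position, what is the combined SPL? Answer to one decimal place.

25 equal incoherent sources raise the level by 10·log₁₀(25) = 13.98 dB.
L_total = 68.9 + 13.98 = 82.9 dB SPL.

82.9 dB SPL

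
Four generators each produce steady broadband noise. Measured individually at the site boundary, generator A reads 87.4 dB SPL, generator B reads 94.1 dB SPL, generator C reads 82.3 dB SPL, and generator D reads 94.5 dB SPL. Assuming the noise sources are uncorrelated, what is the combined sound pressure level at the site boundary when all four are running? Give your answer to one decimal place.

Incoherent sources sum as intensities:
L_total = 10·log₁₀(10^(87.4/10) + 10^(94.1/10) + 10^(82.3/10) + 10^(94.5/10)) = 10·log₁₀(6108000000) = 97.9 dB SPL.

97.9 dB SPL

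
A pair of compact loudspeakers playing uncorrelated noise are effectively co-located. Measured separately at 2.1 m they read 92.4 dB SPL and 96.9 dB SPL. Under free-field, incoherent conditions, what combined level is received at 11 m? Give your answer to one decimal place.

83.8 dB SPL

Combined at 2.1 m: 10·log₁₀(10^(92.4/10)+10^(96.9/10)) = 98.22 dB SPL.
Then apply −20·log₁₀(11/2.1) = -14.38 dB → 83.8 dB SPL.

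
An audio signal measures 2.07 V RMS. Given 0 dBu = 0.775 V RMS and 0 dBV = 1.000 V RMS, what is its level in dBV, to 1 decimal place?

+6.3 dBV

dBV = 20·log₁₀(V / 1.000 V).
20·log₁₀(2.07/1.000) = +6.3 dBV.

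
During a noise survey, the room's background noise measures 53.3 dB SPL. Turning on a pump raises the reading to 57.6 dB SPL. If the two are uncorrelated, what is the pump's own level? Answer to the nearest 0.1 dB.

Remove the background by subtracting linear intensities:
L_src = 10·log₁₀(10^(57.6/10) − 10^(53.3/10)) = 10·log₁₀(361600) = 55.6 dB SPL.

55.6 dB SPL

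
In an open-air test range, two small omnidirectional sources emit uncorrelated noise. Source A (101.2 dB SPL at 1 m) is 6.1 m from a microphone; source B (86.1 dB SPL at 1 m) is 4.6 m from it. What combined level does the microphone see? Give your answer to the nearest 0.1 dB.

At the listener: L_A = 101.2 − 20·log₁₀(6.1) = 85.49 dB; L_B = 86.1 − 20·log₁₀(4.6) = 72.84 dB.
Combined: 10·log₁₀(10^(85.49/10)+10^(72.84/10)) = 85.7 dB SPL.

85.7 dB SPL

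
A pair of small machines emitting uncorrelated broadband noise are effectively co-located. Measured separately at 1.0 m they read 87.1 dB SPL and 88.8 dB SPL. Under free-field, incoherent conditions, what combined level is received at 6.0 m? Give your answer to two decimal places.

75.48 dB SPL

Combined at 1.0 m: 10·log₁₀(10^(87.1/10)+10^(88.8/10)) = 91.043 dB SPL.
Then apply −20·log₁₀(6.0/1.0) = -15.563 dB → 75.48 dB SPL.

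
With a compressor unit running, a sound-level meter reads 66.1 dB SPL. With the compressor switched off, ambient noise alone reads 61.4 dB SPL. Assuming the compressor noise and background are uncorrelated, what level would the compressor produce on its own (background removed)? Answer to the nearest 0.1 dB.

64.3 dB SPL

Remove the background by subtracting linear intensities:
L_src = 10·log₁₀(10^(66.1/10) − 10^(61.4/10)) = 10·log₁₀(2693000) = 64.3 dB SPL.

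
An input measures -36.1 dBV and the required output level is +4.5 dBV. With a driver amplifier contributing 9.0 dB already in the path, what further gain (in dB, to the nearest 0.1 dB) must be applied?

The required make-up gain is the shortfall in the dB sum.
G = +4.5 − (-36.1) − 9.0 = 31.6 dB.

31.6 dB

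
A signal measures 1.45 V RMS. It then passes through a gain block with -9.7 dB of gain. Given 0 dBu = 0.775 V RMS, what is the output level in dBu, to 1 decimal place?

Input level: 20·log₁₀(1.45/0.775) = 5.44 dBu.
Output: 5.44 − 9.7 = -4.3 dBu.

-4.3 dBu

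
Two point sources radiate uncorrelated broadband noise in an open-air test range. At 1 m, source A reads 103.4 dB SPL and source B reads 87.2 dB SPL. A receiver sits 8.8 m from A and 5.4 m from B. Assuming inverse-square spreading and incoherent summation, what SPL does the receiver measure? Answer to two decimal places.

84.78 dB SPL

At the listener: L_A = 103.4 − 20·log₁₀(8.8) = 84.510 dB; L_B = 87.2 − 20·log₁₀(5.4) = 72.552 dB.
Combined: 10·log₁₀(10^(84.510/10)+10^(72.552/10)) = 84.78 dB SPL.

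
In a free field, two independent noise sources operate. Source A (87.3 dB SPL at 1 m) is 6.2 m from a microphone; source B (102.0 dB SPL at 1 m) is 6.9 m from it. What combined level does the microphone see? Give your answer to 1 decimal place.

85.4 dB SPL

At the listener: L_A = 87.3 − 20·log₁₀(6.2) = 71.45 dB; L_B = 102.0 − 20·log₁₀(6.9) = 85.22 dB.
Combined: 10·log₁₀(10^(71.45/10)+10^(85.22/10)) = 85.4 dB SPL.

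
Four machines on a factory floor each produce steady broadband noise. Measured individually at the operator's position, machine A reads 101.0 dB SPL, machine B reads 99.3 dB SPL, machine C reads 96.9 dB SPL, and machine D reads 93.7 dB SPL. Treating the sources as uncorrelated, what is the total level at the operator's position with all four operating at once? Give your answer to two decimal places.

104.52 dB SPL

Incoherent sources sum as intensities:
L_total = 10·log₁₀(10^(101.0/10) + 10^(99.3/10) + 10^(96.9/10) + 10^(93.7/10)) = 10·log₁₀(28343000000) = 104.52 dB SPL.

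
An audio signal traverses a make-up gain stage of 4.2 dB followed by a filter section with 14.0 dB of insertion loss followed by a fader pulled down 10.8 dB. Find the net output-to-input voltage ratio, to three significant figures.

0.0933

Net gain = 4.2 + (−14.0) + (−10.8) = -20.6 dB.
Voltage ratio = 10^(-20.6/20) = 0.0933.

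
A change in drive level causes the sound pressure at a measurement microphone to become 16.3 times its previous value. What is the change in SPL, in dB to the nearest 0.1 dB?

24.2 dB

SPL change from a pressure ratio uses the 20·log₁₀ form:
20·log₁₀(16.3) = 24.2 dB.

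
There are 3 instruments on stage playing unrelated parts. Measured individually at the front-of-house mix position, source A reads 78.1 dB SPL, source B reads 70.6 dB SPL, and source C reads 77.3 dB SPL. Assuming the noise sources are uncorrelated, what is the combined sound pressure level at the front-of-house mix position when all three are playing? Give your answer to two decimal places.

Add the sources as powers (linear), then convert back to dB:
L_total = 10·log₁₀(10^(78.1/10) + 10^(70.6/10) + 10^(77.3/10)) = 10·log₁₀(129800000) = 81.13 dB SPL.

81.13 dB SPL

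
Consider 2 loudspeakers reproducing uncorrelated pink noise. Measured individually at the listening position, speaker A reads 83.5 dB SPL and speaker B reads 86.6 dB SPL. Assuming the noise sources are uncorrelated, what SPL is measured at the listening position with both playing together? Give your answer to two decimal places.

Add the sources as powers (linear), then convert back to dB:
L_total = 10·log₁₀(10^(83.5/10) + 10^(86.6/10)) = 10·log₁₀(681000000) = 88.33 dB SPL.

88.33 dB SPL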